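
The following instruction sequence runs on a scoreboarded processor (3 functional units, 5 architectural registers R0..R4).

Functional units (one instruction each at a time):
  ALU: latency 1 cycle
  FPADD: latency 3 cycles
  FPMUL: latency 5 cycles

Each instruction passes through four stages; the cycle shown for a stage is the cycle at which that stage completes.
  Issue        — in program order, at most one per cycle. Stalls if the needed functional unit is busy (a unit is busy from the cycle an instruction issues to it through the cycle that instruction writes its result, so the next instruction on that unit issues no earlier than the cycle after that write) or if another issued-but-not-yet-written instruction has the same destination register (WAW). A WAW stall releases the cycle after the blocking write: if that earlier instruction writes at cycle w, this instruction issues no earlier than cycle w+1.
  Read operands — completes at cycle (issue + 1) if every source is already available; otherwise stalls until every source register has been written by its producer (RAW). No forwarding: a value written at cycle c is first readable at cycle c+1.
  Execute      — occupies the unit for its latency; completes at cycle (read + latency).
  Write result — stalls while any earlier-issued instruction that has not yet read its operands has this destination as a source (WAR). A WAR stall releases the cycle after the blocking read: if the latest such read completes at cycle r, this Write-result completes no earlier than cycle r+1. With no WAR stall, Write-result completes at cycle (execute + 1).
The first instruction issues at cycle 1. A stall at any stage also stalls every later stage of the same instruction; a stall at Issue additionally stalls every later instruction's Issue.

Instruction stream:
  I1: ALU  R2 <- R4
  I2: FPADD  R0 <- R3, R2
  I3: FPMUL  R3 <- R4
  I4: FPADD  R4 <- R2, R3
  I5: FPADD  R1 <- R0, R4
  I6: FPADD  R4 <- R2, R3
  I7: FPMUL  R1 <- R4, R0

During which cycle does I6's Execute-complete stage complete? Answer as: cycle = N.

cycle = 26

I1 -> (1, 2, 3, 4)
I2 -> (2, 5, 8, 9)  // RAW R2: wait I1 write@4
I3 -> (3, 4, 9, 10)
I4 -> (10, 11, 14, 15)  // struct: FPADD busy until I2 writes@9
I5 -> (16, 17, 20, 21)  // struct: FPADD busy until I4 writes@15
I6 -> (22, 23, 26, 27)  // struct: FPADD busy until I5 writes@21
I7 -> (23, 28, 33, 34)  // RAW R4: wait I6 write@27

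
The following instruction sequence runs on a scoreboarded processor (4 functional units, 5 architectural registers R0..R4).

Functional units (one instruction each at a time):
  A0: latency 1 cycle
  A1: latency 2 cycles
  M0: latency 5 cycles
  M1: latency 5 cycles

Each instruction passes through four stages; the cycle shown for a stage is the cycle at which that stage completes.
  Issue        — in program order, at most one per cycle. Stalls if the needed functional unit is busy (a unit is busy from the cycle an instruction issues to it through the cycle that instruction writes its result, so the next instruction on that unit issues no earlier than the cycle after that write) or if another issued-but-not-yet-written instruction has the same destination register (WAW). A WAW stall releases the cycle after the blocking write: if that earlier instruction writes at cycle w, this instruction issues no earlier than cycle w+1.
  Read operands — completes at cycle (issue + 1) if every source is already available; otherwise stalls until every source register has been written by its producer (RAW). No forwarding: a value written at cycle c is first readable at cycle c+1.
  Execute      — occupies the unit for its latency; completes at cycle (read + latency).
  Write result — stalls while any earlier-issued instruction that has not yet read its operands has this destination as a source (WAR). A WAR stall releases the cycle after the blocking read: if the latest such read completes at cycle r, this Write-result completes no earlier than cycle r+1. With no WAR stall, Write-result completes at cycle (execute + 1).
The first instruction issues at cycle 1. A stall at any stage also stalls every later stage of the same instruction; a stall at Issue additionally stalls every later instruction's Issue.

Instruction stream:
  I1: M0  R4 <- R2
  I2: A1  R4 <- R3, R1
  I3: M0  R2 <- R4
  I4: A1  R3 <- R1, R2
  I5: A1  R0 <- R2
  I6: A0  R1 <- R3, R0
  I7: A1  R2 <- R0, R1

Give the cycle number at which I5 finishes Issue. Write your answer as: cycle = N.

cycle = 25

cycle 1: I1→M0
cycle 2: I1 RO
cycle 7: I1 EX
cycle 8: I1 WR R4
cycle 9: I2→A1
cycle 10: I2 RO | I3→M0
cycle 12: I2 EX
cycle 13: I2 WR R4
cycle 14: I3 RO | I4→A1
cycle 19: I3 EX
cycle 20: I3 WR R2
cycle 21: I4 RO
cycle 23: I4 EX
cycle 24: I4 WR R3
cycle 25: I5→A1
cycle 26: I5 RO | I6→A0
cycle 28: I5 EX
cycle 29: I5 WR R0
cycle 30: I6 RO | I7→A1
cycle 31: I6 EX
cycle 32: I6 WR R1
cycle 33: I7 RO
cycle 35: I7 EX
cycle 36: I7 WR R2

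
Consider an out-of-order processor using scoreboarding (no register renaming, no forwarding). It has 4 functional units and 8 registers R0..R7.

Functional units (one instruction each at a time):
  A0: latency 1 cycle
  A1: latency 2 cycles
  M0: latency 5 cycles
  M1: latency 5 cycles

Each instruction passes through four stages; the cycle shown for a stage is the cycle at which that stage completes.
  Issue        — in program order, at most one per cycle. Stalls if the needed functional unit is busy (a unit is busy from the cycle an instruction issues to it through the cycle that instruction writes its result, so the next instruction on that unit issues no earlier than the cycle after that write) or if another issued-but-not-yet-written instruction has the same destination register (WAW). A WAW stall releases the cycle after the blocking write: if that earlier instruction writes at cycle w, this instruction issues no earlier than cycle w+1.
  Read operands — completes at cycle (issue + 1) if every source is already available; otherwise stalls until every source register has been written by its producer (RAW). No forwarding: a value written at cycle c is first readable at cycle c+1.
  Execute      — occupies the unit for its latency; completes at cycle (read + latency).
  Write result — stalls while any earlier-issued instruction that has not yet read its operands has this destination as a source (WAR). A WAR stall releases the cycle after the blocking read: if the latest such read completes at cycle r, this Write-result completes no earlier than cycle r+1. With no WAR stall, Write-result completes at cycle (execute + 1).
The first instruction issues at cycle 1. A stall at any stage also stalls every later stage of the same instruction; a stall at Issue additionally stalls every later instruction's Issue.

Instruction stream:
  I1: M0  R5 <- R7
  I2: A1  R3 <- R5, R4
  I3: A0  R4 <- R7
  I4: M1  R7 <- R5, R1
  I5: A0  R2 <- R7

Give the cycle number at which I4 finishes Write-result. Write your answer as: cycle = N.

cycle = 15

I1: IS=1 RO=2 EX=7 WR=8
I2: IS=2 RO=9 EX=11 WR=12  [RAW R5: wait I1 write@8]
I3: IS=3 RO=4 EX=5 WR=10  [WAR R4: wait I2 read@9]
I4: IS=4 RO=9 EX=14 WR=15  [RAW R5: wait I1 write@8]
I5: IS=11 RO=16 EX=17 WR=18  [struct: A0 busy until I3 writes@10; RAW R7: wait I4 write@15]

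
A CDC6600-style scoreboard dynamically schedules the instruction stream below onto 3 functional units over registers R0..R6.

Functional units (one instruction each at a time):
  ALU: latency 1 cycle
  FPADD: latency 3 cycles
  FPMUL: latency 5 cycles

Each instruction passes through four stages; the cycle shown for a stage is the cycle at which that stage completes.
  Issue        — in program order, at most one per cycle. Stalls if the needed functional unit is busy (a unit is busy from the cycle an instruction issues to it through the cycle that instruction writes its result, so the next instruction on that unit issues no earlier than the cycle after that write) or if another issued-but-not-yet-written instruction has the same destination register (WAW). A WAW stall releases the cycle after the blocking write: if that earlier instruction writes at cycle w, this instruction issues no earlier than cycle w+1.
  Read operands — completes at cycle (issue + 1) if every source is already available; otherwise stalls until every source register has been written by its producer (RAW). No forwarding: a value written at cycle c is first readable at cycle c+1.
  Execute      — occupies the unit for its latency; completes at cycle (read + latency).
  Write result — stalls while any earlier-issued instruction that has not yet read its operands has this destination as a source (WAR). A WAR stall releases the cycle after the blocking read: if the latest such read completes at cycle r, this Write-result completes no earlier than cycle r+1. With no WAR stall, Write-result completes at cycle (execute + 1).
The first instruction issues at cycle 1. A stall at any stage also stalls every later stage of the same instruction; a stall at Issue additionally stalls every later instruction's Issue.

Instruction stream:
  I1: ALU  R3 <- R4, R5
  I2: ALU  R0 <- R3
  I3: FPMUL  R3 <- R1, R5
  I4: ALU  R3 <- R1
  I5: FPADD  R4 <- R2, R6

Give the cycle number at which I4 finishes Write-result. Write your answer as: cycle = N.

cycle = 17

I1: IS=1 RO=2 EX=3 WR=4
I2: IS=5 RO=6 EX=7 WR=8  [struct: ALU busy until I1 writes@4]
I3: IS=6 RO=7 EX=12 WR=13
I4: IS=14 RO=15 EX=16 WR=17  [WAW R3: wait I3 write@13]
I5: IS=15 RO=16 EX=19 WR=20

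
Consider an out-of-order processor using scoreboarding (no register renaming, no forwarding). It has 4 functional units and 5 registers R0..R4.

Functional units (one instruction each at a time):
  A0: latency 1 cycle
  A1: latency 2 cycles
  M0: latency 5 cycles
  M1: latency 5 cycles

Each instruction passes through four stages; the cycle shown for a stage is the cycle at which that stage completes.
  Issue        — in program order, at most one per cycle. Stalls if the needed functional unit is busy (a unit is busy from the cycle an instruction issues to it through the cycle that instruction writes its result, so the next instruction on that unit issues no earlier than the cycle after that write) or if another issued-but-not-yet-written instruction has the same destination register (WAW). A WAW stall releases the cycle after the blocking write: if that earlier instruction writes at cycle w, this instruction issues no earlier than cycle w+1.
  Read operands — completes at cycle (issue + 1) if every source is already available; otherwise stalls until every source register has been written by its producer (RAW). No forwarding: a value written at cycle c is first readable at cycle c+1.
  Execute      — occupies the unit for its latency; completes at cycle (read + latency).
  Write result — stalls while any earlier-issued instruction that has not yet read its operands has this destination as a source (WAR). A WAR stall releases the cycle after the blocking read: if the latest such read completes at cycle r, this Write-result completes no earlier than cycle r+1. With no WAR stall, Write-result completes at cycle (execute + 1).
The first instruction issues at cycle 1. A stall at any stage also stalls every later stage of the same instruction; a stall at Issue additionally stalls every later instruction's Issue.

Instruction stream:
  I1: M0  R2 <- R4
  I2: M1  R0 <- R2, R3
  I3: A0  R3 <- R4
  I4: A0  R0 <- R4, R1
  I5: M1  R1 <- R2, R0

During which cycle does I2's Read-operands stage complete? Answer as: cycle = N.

1) issue 1, read 2, done 7, write 8
2) issue 2, read 9, done 14, write 15  <RAW R2: wait I1 write@8>
3) issue 3, read 4, done 5, write 10  <WAR R3: wait I2 read@9>
4) issue 16, read 17, done 18, write 19  <WAW R0: wait I2 write@15>
5) issue 17, read 20, done 25, write 26  <RAW R0: wait I4 write@19>

cycle = 9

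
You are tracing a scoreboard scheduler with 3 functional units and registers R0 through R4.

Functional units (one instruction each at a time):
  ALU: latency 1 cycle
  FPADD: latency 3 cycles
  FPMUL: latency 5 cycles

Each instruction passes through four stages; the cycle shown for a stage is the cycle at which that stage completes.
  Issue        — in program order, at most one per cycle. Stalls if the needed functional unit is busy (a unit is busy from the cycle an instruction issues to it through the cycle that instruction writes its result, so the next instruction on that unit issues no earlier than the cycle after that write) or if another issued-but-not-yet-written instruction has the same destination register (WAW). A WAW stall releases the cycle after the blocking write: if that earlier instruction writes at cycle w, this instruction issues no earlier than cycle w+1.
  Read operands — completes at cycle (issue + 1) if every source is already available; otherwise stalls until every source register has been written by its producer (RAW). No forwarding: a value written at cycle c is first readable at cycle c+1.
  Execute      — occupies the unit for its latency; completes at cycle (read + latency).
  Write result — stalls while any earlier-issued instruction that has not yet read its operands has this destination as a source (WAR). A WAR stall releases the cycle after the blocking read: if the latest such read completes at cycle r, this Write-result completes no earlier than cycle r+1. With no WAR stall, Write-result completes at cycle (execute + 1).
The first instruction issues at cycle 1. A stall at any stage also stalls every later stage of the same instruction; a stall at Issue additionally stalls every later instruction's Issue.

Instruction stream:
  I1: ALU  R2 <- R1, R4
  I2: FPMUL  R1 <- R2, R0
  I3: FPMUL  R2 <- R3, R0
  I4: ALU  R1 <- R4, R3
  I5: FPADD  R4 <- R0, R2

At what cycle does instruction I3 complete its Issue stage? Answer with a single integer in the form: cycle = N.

cycle = 12

I1 -> (1, 2, 3, 4)
I2 -> (2, 5, 10, 11)  // RAW R2: wait I1 write@4
I3 -> (12, 13, 18, 19)  // struct: FPMUL busy until I2 writes@11
I4 -> (13, 14, 15, 16)
I5 -> (14, 20, 23, 24)  // RAW R2: wait I3 write@19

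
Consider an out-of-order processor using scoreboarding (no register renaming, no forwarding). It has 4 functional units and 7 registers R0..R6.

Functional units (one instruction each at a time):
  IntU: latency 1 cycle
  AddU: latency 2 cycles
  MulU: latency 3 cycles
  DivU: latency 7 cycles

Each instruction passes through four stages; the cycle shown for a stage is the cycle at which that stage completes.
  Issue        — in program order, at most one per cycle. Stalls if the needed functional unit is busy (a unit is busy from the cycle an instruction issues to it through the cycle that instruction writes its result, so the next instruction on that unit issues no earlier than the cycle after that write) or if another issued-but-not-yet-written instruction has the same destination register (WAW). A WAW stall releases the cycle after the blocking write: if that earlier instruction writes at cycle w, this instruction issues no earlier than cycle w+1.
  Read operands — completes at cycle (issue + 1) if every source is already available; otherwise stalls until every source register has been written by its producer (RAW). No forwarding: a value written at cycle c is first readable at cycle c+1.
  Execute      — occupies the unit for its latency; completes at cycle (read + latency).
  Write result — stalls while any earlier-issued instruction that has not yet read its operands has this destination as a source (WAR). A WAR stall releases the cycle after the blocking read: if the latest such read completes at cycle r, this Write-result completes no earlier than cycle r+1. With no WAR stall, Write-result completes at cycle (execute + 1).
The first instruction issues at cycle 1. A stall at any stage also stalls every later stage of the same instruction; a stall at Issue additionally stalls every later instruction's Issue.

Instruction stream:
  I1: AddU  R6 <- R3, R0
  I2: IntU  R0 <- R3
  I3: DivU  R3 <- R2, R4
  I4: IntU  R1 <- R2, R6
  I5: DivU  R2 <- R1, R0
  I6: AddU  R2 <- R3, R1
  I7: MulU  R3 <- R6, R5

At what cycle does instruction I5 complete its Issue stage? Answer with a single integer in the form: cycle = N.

cycle = 13

I1 -> (1, 2, 4, 5)
I2 -> (2, 3, 4, 5)
I3 -> (3, 4, 11, 12)
I4 -> (6, 7, 8, 9)  // struct: IntU busy until I2 writes@5
I5 -> (13, 14, 21, 22)  // struct: DivU busy until I3 writes@12
I6 -> (23, 24, 26, 27)  // WAW R2: wait I5 write@22
I7 -> (24, 25, 28, 29)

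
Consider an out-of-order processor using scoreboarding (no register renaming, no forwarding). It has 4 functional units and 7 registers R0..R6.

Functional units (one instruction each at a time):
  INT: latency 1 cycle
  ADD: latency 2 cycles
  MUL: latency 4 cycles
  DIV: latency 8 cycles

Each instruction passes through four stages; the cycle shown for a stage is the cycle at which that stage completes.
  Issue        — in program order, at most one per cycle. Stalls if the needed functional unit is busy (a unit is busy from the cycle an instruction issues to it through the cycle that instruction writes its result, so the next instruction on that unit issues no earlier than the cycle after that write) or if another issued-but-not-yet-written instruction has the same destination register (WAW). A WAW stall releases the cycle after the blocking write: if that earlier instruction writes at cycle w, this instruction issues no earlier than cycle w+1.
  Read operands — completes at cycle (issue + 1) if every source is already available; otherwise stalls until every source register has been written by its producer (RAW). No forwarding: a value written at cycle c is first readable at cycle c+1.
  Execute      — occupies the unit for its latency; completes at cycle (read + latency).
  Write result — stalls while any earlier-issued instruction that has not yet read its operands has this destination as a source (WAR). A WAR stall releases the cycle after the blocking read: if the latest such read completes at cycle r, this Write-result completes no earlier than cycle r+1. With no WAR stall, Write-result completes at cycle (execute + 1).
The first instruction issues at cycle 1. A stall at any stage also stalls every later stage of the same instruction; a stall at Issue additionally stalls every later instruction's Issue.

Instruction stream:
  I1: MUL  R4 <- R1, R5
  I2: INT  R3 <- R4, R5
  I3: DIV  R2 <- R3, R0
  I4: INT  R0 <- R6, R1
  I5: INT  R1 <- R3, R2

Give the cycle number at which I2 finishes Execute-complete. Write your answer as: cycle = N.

cycle = 9

cycle 1: I1 issues→MUL
cycle 2: I1 reads | I2 issues→INT
cycle 3: I3 issues→DIV
cycle 6: I1 exec-done
cycle 7: I1 writes R4
cycle 8: I2 reads
cycle 9: I2 exec-done
cycle 10: I2 writes R3
cycle 11: I3 reads | I4 issues→INT
cycle 12: I4 reads
cycle 13: I4 exec-done
cycle 14: I4 writes R0
cycle 15: I5 issues→INT
cycle 19: I3 exec-done
cycle 20: I3 writes R2
cycle 21: I5 reads
cycle 22: I5 exec-done
cycle 23: I5 writes R1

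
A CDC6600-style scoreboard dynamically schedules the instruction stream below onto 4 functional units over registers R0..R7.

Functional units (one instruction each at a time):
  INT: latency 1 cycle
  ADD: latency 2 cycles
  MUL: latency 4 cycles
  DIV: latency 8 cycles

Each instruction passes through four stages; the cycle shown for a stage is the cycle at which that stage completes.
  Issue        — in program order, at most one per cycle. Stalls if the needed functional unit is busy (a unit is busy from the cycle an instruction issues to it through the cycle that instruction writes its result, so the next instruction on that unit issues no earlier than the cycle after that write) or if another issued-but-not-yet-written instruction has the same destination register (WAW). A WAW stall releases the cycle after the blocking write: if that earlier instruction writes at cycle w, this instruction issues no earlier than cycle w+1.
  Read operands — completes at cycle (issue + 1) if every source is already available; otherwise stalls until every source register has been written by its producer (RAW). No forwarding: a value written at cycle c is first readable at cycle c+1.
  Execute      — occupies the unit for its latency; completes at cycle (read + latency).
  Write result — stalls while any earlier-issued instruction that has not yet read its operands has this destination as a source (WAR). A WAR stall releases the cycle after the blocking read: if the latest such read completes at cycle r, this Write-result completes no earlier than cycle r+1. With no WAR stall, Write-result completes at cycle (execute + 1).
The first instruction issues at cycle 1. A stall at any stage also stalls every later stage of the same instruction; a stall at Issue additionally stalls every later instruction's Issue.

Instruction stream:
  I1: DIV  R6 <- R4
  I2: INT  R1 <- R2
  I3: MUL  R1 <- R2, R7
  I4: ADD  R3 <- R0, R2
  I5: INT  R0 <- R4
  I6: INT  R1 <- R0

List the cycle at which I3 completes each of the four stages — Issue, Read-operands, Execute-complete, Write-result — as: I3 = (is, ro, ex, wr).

I3 = (6, 7, 11, 12)

[I1] 1/2/10/11
[I2] 2/3/4/5
[I3] 6/7/11/12  (WAW R1: wait I2 write@5)
[I4] 7/8/10/11
[I5] 8/9/10/11
[I6] 13/14/15/16  (WAW R1: wait I3 write@12)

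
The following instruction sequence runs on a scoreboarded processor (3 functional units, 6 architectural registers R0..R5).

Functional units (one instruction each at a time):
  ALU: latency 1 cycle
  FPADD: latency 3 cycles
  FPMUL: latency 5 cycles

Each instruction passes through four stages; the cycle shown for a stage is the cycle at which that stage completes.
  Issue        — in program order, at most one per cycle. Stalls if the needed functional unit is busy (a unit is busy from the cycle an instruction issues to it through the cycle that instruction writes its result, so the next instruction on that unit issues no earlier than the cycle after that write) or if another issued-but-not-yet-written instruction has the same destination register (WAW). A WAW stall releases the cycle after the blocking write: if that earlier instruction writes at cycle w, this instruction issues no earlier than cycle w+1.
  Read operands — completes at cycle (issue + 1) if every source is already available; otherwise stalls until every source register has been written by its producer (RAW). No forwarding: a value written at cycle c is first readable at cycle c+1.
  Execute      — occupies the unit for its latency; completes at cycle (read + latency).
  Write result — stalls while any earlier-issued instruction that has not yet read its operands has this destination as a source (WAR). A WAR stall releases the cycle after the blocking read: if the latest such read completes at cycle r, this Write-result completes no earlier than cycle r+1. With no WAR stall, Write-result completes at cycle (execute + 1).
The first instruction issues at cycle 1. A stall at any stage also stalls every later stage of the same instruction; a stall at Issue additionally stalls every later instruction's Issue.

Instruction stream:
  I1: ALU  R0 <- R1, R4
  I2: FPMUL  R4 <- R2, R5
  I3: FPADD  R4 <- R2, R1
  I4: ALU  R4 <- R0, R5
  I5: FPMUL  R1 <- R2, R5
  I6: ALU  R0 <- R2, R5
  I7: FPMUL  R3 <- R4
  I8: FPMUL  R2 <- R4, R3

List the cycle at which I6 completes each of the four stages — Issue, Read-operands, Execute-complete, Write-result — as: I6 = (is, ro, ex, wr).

1) issue 1, read 2, done 3, write 4
2) issue 2, read 3, done 8, write 9
3) issue 10, read 11, done 14, write 15  <WAW R4: wait I2 write@9>
4) issue 16, read 17, done 18, write 19  <WAW R4: wait I3 write@15>
5) issue 17, read 18, done 23, write 24
6) issue 20, read 21, done 22, write 23  <struct: ALU busy until I4 writes@19>
7) issue 25, read 26, done 31, write 32  <struct: FPMUL busy until I5 writes@24>
8) issue 33, read 34, done 39, write 40  <struct: FPMUL busy until I7 writes@32>

I6 = (20, 21, 22, 23)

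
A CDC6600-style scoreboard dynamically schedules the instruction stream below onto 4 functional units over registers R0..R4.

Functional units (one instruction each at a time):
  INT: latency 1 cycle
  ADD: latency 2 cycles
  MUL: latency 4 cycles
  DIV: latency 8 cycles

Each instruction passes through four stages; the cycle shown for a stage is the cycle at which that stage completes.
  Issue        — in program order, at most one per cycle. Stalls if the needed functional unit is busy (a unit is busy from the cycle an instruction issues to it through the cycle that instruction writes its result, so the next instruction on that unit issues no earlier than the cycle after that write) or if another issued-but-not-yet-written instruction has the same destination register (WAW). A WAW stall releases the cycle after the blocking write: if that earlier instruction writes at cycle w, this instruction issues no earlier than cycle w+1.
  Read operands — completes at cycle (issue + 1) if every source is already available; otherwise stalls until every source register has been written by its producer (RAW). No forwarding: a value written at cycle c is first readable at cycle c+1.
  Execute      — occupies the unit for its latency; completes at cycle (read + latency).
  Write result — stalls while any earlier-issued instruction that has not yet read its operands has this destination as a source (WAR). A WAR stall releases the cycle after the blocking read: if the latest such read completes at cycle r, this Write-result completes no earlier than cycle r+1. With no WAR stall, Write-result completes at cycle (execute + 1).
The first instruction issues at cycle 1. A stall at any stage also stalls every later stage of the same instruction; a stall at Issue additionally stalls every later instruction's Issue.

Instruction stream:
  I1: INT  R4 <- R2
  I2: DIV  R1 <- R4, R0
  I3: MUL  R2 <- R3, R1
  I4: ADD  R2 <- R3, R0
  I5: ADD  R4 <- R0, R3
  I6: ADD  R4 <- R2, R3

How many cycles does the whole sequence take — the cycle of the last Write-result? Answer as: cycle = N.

cycle = 35

cycle 1: I1 dispatched to INT
cycle 2: I1 operands ready | I2 dispatched to DIV
cycle 3: I1 complete | I3 dispatched to MUL
cycle 4: R4←I1
cycle 5: I2 operands ready
cycle 13: I2 complete
cycle 14: R1←I2
cycle 15: I3 operands ready
cycle 19: I3 complete
cycle 20: R2←I3
cycle 21: I4 dispatched to ADD
cycle 22: I4 operands ready
cycle 24: I4 complete
cycle 25: R2←I4
cycle 26: I5 dispatched to ADD
cycle 27: I5 operands ready
cycle 29: I5 complete
cycle 30: R4←I5
cycle 31: I6 dispatched to ADD
cycle 32: I6 operands ready
cycle 34: I6 complete
cycle 35: R4←I6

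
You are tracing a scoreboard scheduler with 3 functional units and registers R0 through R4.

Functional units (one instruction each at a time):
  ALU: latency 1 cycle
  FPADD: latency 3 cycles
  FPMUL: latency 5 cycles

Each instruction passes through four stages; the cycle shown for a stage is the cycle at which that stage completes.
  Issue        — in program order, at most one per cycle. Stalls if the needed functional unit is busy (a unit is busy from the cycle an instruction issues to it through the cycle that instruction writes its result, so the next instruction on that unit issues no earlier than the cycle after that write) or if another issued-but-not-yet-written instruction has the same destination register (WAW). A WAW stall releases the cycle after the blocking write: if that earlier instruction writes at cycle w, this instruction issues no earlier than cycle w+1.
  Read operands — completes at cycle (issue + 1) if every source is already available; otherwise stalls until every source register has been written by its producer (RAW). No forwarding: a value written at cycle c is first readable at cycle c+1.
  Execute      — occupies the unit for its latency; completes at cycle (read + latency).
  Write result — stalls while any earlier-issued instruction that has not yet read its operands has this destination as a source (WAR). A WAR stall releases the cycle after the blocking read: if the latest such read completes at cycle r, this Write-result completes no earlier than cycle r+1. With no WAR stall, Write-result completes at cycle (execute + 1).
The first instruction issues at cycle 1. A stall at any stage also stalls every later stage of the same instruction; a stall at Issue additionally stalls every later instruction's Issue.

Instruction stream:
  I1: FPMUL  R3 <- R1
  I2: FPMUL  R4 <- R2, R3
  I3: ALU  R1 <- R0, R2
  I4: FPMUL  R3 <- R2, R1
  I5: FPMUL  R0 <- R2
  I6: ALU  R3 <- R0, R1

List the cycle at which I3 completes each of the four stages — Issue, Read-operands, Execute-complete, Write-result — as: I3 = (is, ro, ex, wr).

[1] I1→FPMUL
[2] I1 RO
[7] I1 EX
[8] I1 WR R3
[9] I2→FPMUL
[10] I2 RO; I3→ALU
[11] I3 RO
[12] I3 EX
[13] I3 WR R1
[15] I2 EX
[16] I2 WR R4
[17] I4→FPMUL
[18] I4 RO
[23] I4 EX
[24] I4 WR R3
[25] I5→FPMUL
[26] I5 RO; I6→ALU
[31] I5 EX
[32] I5 WR R0
[33] I6 RO
[34] I6 EX
[35] I6 WR R3

I3 = (10, 11, 12, 13)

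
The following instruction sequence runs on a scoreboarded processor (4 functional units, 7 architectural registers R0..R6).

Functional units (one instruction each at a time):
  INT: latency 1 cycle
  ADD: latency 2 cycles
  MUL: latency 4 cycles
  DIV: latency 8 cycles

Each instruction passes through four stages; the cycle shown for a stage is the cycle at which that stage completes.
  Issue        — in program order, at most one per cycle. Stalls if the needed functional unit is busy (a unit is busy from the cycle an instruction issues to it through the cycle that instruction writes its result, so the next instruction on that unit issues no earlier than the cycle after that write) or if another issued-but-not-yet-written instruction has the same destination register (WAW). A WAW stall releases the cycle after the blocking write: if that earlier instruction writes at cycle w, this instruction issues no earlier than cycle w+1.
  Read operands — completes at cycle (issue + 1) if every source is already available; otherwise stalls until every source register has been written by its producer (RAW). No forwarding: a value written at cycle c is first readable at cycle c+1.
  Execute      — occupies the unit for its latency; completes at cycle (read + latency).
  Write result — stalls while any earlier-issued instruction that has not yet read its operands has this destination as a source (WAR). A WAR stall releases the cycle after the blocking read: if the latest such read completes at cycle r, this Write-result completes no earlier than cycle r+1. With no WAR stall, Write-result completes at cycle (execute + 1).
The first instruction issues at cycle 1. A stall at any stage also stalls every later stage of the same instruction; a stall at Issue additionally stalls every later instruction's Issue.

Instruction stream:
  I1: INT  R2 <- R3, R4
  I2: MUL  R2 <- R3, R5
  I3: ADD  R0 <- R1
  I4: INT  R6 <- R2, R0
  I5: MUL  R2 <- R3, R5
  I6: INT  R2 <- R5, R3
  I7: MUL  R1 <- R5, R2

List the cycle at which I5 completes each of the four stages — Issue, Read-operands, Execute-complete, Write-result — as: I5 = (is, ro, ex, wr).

I5 = (12, 13, 17, 18)

  I1 | 1 | 2 | 3 | 4
  I2 | 5 | 6 | 10 | 11   WAW R2: wait I1 write@4
  I3 | 6 | 7 | 9 | 10
  I4 | 7 | 12 | 13 | 14   RAW R2: wait I2 write@11
  I5 | 12 | 13 | 17 | 18   struct: MUL busy until I2 writes@11
  I6 | 19 | 20 | 21 | 22   WAW R2: wait I5 write@18
  I7 | 20 | 23 | 27 | 28   RAW R2: wait I6 write@22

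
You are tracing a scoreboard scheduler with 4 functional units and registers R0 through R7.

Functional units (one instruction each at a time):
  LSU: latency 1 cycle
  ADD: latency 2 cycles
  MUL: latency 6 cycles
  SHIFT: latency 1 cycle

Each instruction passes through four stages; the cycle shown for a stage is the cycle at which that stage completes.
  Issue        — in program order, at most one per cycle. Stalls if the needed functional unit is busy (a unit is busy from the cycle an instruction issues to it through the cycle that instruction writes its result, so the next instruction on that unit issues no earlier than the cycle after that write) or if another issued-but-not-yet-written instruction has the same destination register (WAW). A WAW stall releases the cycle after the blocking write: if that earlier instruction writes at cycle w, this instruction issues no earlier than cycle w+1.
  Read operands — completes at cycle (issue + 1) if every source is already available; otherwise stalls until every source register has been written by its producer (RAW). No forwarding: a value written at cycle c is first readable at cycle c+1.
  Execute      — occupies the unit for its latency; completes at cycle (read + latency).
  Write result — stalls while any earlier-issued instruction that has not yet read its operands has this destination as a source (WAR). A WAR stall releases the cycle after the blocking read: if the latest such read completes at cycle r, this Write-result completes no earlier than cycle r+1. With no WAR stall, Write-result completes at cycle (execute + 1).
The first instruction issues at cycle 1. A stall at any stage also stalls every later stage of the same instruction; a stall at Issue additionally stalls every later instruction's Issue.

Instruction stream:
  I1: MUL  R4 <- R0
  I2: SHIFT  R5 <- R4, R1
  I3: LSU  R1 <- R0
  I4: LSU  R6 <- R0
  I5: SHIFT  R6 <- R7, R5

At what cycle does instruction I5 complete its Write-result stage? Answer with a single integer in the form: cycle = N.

cycle = 19

[I1] 1/2/8/9
[I2] 2/10/11/12  (RAW R4: wait I1 write@9)
[I3] 3/4/5/11  (WAR R1: wait I2 read@10)
[I4] 12/13/14/15  (struct: LSU busy until I3 writes@11)
[I5] 16/17/18/19  (WAW R6: wait I4 write@15)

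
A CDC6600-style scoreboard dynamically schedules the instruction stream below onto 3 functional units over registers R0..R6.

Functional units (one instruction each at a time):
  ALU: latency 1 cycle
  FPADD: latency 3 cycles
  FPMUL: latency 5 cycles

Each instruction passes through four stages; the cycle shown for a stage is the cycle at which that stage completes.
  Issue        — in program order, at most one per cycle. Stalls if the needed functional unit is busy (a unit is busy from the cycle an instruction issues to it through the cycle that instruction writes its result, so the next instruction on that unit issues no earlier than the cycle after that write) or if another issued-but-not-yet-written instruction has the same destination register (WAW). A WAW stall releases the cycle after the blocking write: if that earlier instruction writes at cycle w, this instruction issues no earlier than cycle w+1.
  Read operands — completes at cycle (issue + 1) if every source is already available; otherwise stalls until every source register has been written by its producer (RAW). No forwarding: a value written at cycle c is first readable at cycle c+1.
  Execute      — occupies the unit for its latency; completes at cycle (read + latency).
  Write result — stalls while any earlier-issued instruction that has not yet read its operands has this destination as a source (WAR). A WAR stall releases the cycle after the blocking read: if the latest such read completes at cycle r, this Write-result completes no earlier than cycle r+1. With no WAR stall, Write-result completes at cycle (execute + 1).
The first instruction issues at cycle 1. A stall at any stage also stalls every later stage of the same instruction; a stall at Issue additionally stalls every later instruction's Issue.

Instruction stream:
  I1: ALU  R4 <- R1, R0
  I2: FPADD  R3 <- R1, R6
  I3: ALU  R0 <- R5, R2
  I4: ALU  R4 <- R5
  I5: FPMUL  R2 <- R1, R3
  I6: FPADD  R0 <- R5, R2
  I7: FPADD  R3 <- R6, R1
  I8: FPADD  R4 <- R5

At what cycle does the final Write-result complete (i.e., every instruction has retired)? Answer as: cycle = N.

cycle = 34

t=1  I1→ALU
t=2  I1 RO; I2→FPADD
t=3  I1 EX; I2 RO
t=4  I1 WR R4
t=5  I3→ALU
t=6  I2 EX; I3 RO
t=7  I2 WR R3; I3 EX
t=8  I3 WR R0
t=9  I4→ALU
t=10  I4 RO; I5→FPMUL
t=11  I4 EX; I5 RO; I6→FPADD
t=12  I4 WR R4
t=16  I5 EX
t=17  I5 WR R2
t=18  I6 RO
t=21  I6 EX
t=22  I6 WR R0
t=23  I7→FPADD
t=24  I7 RO
t=27  I7 EX
t=28  I7 WR R3
t=29  I8→FPADD
t=30  I8 RO
t=33  I8 EX
t=34  I8 WR R4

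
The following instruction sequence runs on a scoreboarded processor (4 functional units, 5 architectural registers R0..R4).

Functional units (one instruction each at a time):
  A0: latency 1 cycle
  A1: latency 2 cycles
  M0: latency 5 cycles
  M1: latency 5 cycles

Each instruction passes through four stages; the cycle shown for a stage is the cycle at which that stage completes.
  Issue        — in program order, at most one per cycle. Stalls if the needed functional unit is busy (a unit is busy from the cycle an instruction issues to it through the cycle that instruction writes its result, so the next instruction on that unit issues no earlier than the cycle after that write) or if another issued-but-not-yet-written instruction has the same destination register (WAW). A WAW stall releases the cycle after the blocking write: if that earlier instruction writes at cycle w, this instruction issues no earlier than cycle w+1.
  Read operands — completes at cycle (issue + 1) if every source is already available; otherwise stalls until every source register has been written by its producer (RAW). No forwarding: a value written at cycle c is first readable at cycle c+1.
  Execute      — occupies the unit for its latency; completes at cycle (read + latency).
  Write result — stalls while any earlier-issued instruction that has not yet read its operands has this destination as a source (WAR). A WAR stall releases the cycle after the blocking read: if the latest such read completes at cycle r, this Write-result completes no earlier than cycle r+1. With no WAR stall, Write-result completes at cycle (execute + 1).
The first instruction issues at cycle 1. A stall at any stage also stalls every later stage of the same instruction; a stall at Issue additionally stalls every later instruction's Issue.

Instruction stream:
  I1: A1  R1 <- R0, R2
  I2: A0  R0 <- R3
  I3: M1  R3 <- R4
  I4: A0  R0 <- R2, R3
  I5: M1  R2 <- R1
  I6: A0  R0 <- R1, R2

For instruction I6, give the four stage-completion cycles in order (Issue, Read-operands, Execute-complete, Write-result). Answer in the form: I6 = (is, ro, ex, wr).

I6 = (14, 19, 20, 21)

I1: IS=1 RO=2 EX=4 WR=5
I2: IS=2 RO=3 EX=4 WR=5
I3: IS=3 RO=4 EX=9 WR=10
I4: IS=6 RO=11 EX=12 WR=13  [struct: A0 busy until I2 writes@5; RAW R3: wait I3 write@10]
I5: IS=11 RO=12 EX=17 WR=18  [struct: M1 busy until I3 writes@10]
I6: IS=14 RO=19 EX=20 WR=21  [struct: A0 busy until I4 writes@13; RAW R2: wait I5 write@18]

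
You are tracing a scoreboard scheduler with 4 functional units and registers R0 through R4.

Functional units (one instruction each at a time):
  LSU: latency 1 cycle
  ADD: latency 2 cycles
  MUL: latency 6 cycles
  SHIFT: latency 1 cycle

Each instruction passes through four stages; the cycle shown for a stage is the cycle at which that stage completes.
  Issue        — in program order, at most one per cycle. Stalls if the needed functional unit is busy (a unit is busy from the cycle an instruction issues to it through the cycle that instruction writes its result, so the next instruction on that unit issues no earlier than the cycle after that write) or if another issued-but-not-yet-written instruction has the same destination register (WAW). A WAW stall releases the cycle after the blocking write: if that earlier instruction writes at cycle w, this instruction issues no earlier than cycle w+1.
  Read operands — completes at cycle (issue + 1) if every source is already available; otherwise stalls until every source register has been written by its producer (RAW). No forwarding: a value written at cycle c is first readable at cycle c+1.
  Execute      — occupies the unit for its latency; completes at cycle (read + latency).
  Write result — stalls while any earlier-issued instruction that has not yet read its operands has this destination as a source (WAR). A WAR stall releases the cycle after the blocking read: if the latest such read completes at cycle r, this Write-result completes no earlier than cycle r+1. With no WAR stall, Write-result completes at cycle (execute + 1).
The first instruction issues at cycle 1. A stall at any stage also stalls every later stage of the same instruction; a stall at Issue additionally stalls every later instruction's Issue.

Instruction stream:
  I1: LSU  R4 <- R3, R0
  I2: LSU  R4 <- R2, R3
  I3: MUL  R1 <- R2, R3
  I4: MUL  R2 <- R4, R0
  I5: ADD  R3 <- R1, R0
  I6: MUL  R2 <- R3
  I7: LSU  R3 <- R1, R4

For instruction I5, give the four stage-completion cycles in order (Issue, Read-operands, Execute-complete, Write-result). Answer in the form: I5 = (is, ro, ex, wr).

I1 -> (1, 2, 3, 4)
I2 -> (5, 6, 7, 8)  // struct: LSU busy until I1 writes@4
I3 -> (6, 7, 13, 14)
I4 -> (15, 16, 22, 23)  // struct: MUL busy until I3 writes@14
I5 -> (16, 17, 19, 20)
I6 -> (24, 25, 31, 32)  // struct: MUL busy until I4 writes@23
I7 -> (25, 26, 27, 28)

I5 = (16, 17, 19, 20)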